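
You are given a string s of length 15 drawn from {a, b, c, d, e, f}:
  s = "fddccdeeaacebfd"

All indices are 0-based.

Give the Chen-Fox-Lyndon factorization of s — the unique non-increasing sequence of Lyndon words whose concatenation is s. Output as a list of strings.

emit factor 1: 'f' (i=0, period=1)
emit factor 2: 'd' (i=1, period=1)
emit factor 3: 'd' (i=2, period=1)
emit factor 4: 'ccdee' (i=3, period=5)
emit factor 5: 'aacebfd' (i=8, period=7)

["f", "d", "d", "ccdee", "aacebfd"]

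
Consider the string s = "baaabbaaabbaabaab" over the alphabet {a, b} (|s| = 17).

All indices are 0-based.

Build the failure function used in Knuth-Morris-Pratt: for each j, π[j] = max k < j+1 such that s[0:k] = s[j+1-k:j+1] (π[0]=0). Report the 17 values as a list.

[0, 0, 0, 0, 1, 1, 2, 3, 4, 5, 6, 7, 8, 1, 2, 3, 1]

π[0] = 0
j=1 s[j]='a': π[1]=0 (border '')
j=2 s[j]='a': π[2]=0 (border '')
j=3 s[j]='a': π[3]=0 (border '')
j=4 s[j]='b': π[4]=1 (border 'b')
j=5 s[j]='b': k: 1→0; π[5]=1 (border 'b')
j=6 s[j]='a': π[6]=2 (border 'ba')
j=7 s[j]='a': π[7]=3 (border 'baa')
j=8 s[j]='a': π[8]=4 (border 'baaa')
j=9 s[j]='b': π[9]=5 (border 'baaab')
j=10 s[j]='b': π[10]=6 (border 'baaabb')
j=11 s[j]='a': π[11]=7 (border 'baaabba')
j=12 s[j]='a': π[12]=8 (border 'baaabbaa')
j=13 s[j]='b': k: 8→3→0; π[13]=1 (border 'b')
j=14 s[j]='a': π[14]=2 (border 'ba')
j=15 s[j]='a': π[15]=3 (border 'baa')
j=16 s[j]='b': k: 3→0; π[16]=1 (border 'b')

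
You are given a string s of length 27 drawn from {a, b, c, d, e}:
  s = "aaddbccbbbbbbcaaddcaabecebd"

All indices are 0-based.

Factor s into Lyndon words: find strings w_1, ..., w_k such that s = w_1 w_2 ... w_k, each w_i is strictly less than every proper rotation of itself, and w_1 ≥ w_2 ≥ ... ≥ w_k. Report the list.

emit factor 1: 'aaddbccbbbbbbcaaddc' (i=0, period=19)
emit factor 2: 'aabecebd' (i=19, period=8)

["aaddbccbbbbbbcaaddc", "aabecebd"]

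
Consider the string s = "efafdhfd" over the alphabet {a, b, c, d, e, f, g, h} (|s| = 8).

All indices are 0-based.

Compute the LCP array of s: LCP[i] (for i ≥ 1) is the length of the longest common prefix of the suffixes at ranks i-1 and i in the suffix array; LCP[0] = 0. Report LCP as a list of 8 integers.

[0, 0, 1, 0, 0, 1, 2, 0]

rank | idx | suffix
   0 |   2 | afdhfd
   1 |   7 | d
   2 |   4 | dhfd
   3 |   0 | efafdhfd
   4 |   1 | fafdhfd
   5 |   6 | fd
   6 |   3 | fdhfd
   7 |   5 | hfd

SA = [2, 7, 4, 0, 1, 6, 3, 5]
i: (SA[i-1],SA[i]) lcp shared
  1: (2,7) 0 ''
  2: (7,4) 1 'd'
  3: (4,0) 0 ''
  4: (0,1) 0 ''
  5: (1,6) 1 'f'
  6: (6,3) 2 'fd'
  7: (3,5) 0 ''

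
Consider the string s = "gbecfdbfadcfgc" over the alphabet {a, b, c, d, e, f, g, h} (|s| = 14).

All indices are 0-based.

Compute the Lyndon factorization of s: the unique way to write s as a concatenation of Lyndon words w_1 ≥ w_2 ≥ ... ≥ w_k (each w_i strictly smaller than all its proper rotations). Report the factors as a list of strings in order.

emit factor 1: 'g' (i=0, period=1)
emit factor 2: 'becfdbf' (i=1, period=7)
emit factor 3: 'adcfgc' (i=8, period=6)

["g", "becfdbf", "adcfgc"]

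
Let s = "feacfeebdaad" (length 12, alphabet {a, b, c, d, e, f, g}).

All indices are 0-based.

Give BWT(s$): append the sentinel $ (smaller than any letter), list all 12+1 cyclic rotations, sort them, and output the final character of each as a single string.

ddeaeaabfef$c

rank  rotation       last
    0  $feacfeebdaad  d
    1  aad$feacfeebd  d
    2  acfeebdaad$fe  e
    3  ad$feacfeebda  a
    4  bdaad$feacfee  e
    5  cfeebdaad$fea  a
    6  d$feacfeebdaa  a
    7  daad$feacfeeb  b
    8  eacfeebdaad$f  f
    9  ebdaad$feacfe  e
   10  eebdaad$feacf  f
   11  feacfeebdaad$  $
   12  feebdaad$feac  c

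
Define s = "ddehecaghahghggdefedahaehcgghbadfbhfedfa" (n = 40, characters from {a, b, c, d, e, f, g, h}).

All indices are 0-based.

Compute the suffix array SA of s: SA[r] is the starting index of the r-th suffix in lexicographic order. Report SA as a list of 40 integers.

sorted suffixes:
  #0 SA[0]=39  'a'
  #1 SA[1]=30  'adfbhfedfa'
  #2 SA[2]=22  'aehcgghbadfbhfedfa'
  #3 SA[3]=6  'aghahghggdefedahaehcgghbadfbhfedfa'
  #4 SA[4]=20  'ahaehcgghbadfbhfedfa'
  #5 SA[5]=9  'ahghggdefedahaehcgghbadfbhfedfa'
  #6 SA[6]=29  'badfbhfedfa'
  #7 SA[7]=33  'bhfedfa'
  #8 SA[8]=5  'caghahghggdefedahaehcgghbadfbhfedfa'
  #9 SA[9]=25  'cgghbadfbhfedfa'
  #10 SA[10]=19  'dahaehcgghbadfbhfedfa'
  #11 SA[11]=0  'ddehecaghahghggdefedahaehcgghbadfbhfedfa'
  #12 SA[12]=15  'defedahaehcgghbadfbhfedfa'
  #13 SA[13]=1  'dehecaghahghggdefedahaehcgghbadfbhfedfa'
  #14 SA[14]=37  'dfa'
  #15 SA[15]=31  'dfbhfedfa'
  #16 SA[16]=4  'ecaghahghggdefedahaehcgghbadfbhfedfa'
  #17 SA[17]=18  'edahaehcgghbadfbhfedfa'
  #18 SA[18]=36  'edfa'
  #19 SA[19]=16  'efedahaehcgghbadfbhfedfa'
  #20 SA[20]=23  'ehcgghbadfbhfedfa'
  #21 SA[21]=2  'ehecaghahghggdefedahaehcgghbadfbhfedfa'
  #22 SA[22]=38  'fa'
  #23 SA[23]=32  'fbhfedfa'
  #24 SA[24]=17  'fedahaehcgghbadfbhfedfa'
  #25 SA[25]=35  'fedfa'
  #26 SA[26]=14  'gdefedahaehcgghbadfbhfedfa'
  #27 SA[27]=13  'ggdefedahaehcgghbadfbhfedfa'
  #28 SA[28]=26  'gghbadfbhfedfa'
  #29 SA[29]=7  'ghahghggdefedahaehcgghbadfbhfedfa'
  #30 SA[30]=27  'ghbadfbhfedfa'
  #31 SA[31]=11  'ghggdefedahaehcgghbadfbhfedfa'
  #32 SA[32]=21  'haehcgghbadfbhfedfa'
  #33 SA[33]=8  'hahghggdefedahaehcgghbadfbhfedfa'
  #34 SA[34]=28  'hbadfbhfedfa'
  #35 SA[35]=24  'hcgghbadfbhfedfa'
  #36 SA[36]=3  'hecaghahghggdefedahaehcgghbadfbhfedfa'
  #37 SA[37]=34  'hfedfa'
  #38 SA[38]=12  'hggdefedahaehcgghbadfbhfedfa'
  #39 SA[39]=10  'hghggdefedahaehcgghbadfbhfedfa'

[39, 30, 22, 6, 20, 9, 29, 33, 5, 25, 19, 0, 15, 1, 37, 31, 4, 18, 36, 16, 23, 2, 38, 32, 17, 35, 14, 13, 26, 7, 27, 11, 21, 8, 28, 24, 3, 34, 12, 10]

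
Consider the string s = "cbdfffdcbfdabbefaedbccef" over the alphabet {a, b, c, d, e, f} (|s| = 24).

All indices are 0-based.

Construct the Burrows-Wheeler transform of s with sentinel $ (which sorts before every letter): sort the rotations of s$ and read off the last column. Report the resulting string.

rank  rotation                   last
    0  $cbdfffdcbfdabbefaedbccef  f
    1  abbefaedbccef$cbdfffdcbfd  d
    2  aedbccef$cbdfffdcbfdabbef  f
    3  bbefaedbccef$cbdfffdcbfda  a
    4  bccef$cbdfffdcbfdabbefaed  d
    5  bdfffdcbfdabbefaedbccef$c  c
    6  befaedbccef$cbdfffdcbfdab  b
    7  bfdabbefaedbccef$cbdfffdc  c
    8  cbdfffdcbfdabbefaedbccef$  $
    9  cbfdabbefaedbccef$cbdfffd  d
   10  ccef$cbdfffdcbfdabbefaedb  b
   11  cef$cbdfffdcbfdabbefaedbc  c
   12  dabbefaedbccef$cbdfffdcbf  f
   13  dbccef$cbdfffdcbfdabbefae  e
   14  dcbfdabbefaedbccef$cbdfff  f
   15  dfffdcbfdabbefaedbccef$cb  b
   16  edbccef$cbdfffdcbfdabbefa  a
   17  ef$cbdfffdcbfdabbefaedbcc  c
   18  efaedbccef$cbdfffdcbfdabb  b
   19  f$cbdfffdcbfdabbefaedbcce  e
   20  faedbccef$cbdfffdcbfdabbe  e
   21  fdabbefaedbccef$cbdfffdcb  b
   22  fdcbfdabbefaedbccef$cbdff  f
   23  ffdcbfdabbefaedbccef$cbdf  f
   24  fffdcbfdabbefaedbccef$cbd  d

fdfadcbc$dbcfefbacbeebffd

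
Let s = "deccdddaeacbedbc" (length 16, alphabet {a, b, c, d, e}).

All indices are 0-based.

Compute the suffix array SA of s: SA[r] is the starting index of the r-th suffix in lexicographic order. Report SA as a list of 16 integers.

rank→(start, suffix):
  0 → (9, 'acbedbc')
  1 → (7, 'aeacbedbc')
  2 → (14, 'bc')
  3 → (11, 'bedbc')
  4 → (15, 'c')
  5 → (10, 'cbedbc')
  6 → (2, 'ccdddaeacbedbc')
  7 → (3, 'cdddaeacbedbc')
  8 → (6, 'daeacbedbc')
  9 → (13, 'dbc')
  10 → (5, 'ddaeacbedbc')
  11 → (4, 'dddaeacbedbc')
  12 → (0, 'deccdddaeacbedbc')
  13 → (8, 'eacbedbc')
  14 → (1, 'eccdddaeacbedbc')
  15 → (12, 'edbc')

[9, 7, 14, 11, 15, 10, 2, 3, 6, 13, 5, 4, 0, 8, 1, 12]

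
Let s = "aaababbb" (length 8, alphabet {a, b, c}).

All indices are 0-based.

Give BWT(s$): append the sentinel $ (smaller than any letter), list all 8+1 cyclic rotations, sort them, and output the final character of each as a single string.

rank  rotation   last
    0  $aaababbb  b
    1  aaababbb$  $
    2  aababbb$a  a
    3  ababbb$aa  a
    4  abbb$aaab  b
    5  b$aaababb  b
    6  babbb$aaa  a
    7  bb$aaabab  b
    8  bbb$aaaba  a

b$aabbaba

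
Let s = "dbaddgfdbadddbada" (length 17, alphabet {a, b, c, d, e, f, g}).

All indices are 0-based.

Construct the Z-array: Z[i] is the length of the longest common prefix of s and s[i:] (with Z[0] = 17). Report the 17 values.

[17, 0, 0, 1, 1, 0, 0, 5, 0, 0, 1, 1, 4, 0, 0, 1, 0]

Z[0]=17
i=1: outside box; Z[1]=0
i=2: outside box; Z[2]=0
i=3: outside box; Z[3]=1 scan→box=[3,4)
i=4: outside box; Z[4]=1 scan→box=[4,5)
i=5: outside box; Z[5]=0
i=6: outside box; Z[6]=0
i=7: outside box; Z[7]=5 scan→box=[7,12)
i=8: min(r-i=4, Z[1]=0)=0; Z[8]=0
i=9: min(r-i=3, Z[2]=0)=0; Z[9]=0
i=10: min(r-i=2, Z[3]=1)=1; Z[10]=1
i=11: min(r-i=1, Z[4]=1)=1; Z[11]=1
i=12: outside box; Z[12]=4 scan→box=[12,16)
i=13: min(r-i=3, Z[1]=0)=0; Z[13]=0
i=14: min(r-i=2, Z[2]=0)=0; Z[14]=0
i=15: min(r-i=1, Z[3]=1)=1; Z[15]=1
i=16: outside box; Z[16]=0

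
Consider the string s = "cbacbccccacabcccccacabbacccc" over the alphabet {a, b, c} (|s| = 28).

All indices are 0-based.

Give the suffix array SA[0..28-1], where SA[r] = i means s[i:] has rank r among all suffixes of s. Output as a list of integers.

rank | idx | suffix
   0 |  20 | abbacccc
   1 |  11 | abcccccacabbacccc
   2 |  18 | acabbacccc
   3 |   9 | acabcccccacabbacccc
   4 |   2 | acbccccacabcccccacabbacccc
   5 |  23 | acccc
   6 |   1 | bacbccccacabcccccacabbacccc
   7 |  22 | bacccc
   8 |  21 | bbacccc
   9 |   4 | bccccacabcccccacabbacccc
  10 |  12 | bcccccacabbacccc
  11 |  27 | c
  12 |  19 | cabbacccc
  13 |  10 | cabcccccacabbacccc
  14 |  17 | cacabbacccc
  15 |   8 | cacabcccccacabbacccc
  16 |   0 | cbacbccccacabcccccacabbacccc
  17 |   3 | cbccccacabcccccacabbacccc
  18 |  26 | cc
  19 |  16 | ccacabbacccc
  20 |   7 | ccacabcccccacabbacccc
  21 |  25 | ccc
  22 |  15 | cccacabbacccc
  23 |   6 | cccacabcccccacabbacccc
  24 |  24 | cccc
  25 |  14 | ccccacabbacccc
  26 |   5 | ccccacabcccccacabbacccc
  27 |  13 | cccccacabbacccc

[20, 11, 18, 9, 2, 23, 1, 22, 21, 4, 12, 27, 19, 10, 17, 8, 0, 3, 26, 16, 7, 25, 15, 6, 24, 14, 5, 13]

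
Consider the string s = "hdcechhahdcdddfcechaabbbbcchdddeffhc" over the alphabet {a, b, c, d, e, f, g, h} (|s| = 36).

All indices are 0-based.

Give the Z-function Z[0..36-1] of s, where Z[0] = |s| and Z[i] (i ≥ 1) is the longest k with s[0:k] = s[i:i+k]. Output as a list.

[36, 0, 0, 0, 0, 1, 1, 0, 3, 0, 0, 0, 0, 0, 0, 0, 0, 0, 1, 0, 0, 0, 0, 0, 0, 0, 0, 2, 0, 0, 0, 0, 0, 0, 1, 0]

Z[0]=36
i=1: i≥r, start 0; Z[1]=0
i=2: i≥r, start 0; Z[2]=0
i=3: i≥r, start 0; Z[3]=0
i=4: i≥r, start 0; Z[4]=0
i=5: i≥r, start 0; Z[5]=1 extend→box=[5,6)
i=6: i≥r, start 0; Z[6]=1 extend→box=[6,7)
i=7: i≥r, start 0; Z[7]=0
i=8: i≥r, start 0; Z[8]=3 extend→box=[8,11)
i=9: min(r-i=2, Z[1]=0)=0; Z[9]=0
i=10: min(r-i=1, Z[2]=0)=0; Z[10]=0
i=11: i≥r, start 0; Z[11]=0
i=12: i≥r, start 0; Z[12]=0
i=13: i≥r, start 0; Z[13]=0
i=14: i≥r, start 0; Z[14]=0
i=15: i≥r, start 0; Z[15]=0
i=16: i≥r, start 0; Z[16]=0
i=17: i≥r, start 0; Z[17]=0
i=18: i≥r, start 0; Z[18]=1 extend→box=[18,19)
i=19: i≥r, start 0; Z[19]=0
i=20: i≥r, start 0; Z[20]=0
i=21: i≥r, start 0; Z[21]=0
i=22: i≥r, start 0; Z[22]=0
i=23: i≥r, start 0; Z[23]=0
i=24: i≥r, start 0; Z[24]=0
i=25: i≥r, start 0; Z[25]=0
i=26: i≥r, start 0; Z[26]=0
i=27: i≥r, start 0; Z[27]=2 extend→box=[27,29)
i=28: min(r-i=1, Z[1]=0)=0; Z[28]=0
i=29: i≥r, start 0; Z[29]=0
i=30: i≥r, start 0; Z[30]=0
i=31: i≥r, start 0; Z[31]=0
i=32: i≥r, start 0; Z[32]=0
i=33: i≥r, start 0; Z[33]=0
i=34: i≥r, start 0; Z[34]=1 extend→box=[34,35)
i=35: i≥r, start 0; Z[35]=0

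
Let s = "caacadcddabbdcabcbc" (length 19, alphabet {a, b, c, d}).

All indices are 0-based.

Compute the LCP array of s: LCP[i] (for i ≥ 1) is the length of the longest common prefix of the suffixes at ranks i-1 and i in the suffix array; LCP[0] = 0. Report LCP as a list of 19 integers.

sorted suffixes:
  #0 SA[0]=1  'aacadcddabbdcabcbc'
  #1 SA[1]=9  'abbdcabcbc'
  #2 SA[2]=14  'abcbc'
  #3 SA[3]=2  'acadcddabbdcabcbc'
  #4 SA[4]=4  'adcddabbdcabcbc'
  #5 SA[5]=10  'bbdcabcbc'
  #6 SA[6]=17  'bc'
  #7 SA[7]=15  'bcbc'
  #8 SA[8]=11  'bdcabcbc'
  #9 SA[9]=18  'c'
  #10 SA[10]=0  'caacadcddabbdcabcbc'
  #11 SA[11]=13  'cabcbc'
  #12 SA[12]=3  'cadcddabbdcabcbc'
  #13 SA[13]=16  'cbc'
  #14 SA[14]=6  'cddabbdcabcbc'
  #15 SA[15]=8  'dabbdcabcbc'
  #16 SA[16]=12  'dcabcbc'
  #17 SA[17]=5  'dcddabbdcabcbc'
  #18 SA[18]=7  'ddabbdcabcbc'

SA = [1, 9, 14, 2, 4, 10, 17, 15, 11, 18, 0, 13, 3, 16, 6, 8, 12, 5, 7]
rank  pair      lcp
   1  s[1:],s[9:]  1  'a'
   2  s[9:],s[14:]  2  'ab'
   3  s[14:],s[2:]  1  'a'
   4  s[2:],s[4:]  1  'a'
   5  s[4:],s[10:]  0  ''
   6  s[10:],s[17:]  1  'b'
   7  s[17:],s[15:]  2  'bc'
   8  s[15:],s[11:]  1  'b'
   9  s[11:],s[18:]  0  ''
  10  s[18:],s[0:]  1  'c'
  11  s[0:],s[13:]  2  'ca'
  12  s[13:],s[3:]  2  'ca'
  13  s[3:],s[16:]  1  'c'
  14  s[16:],s[6:]  1  'c'
  15  s[6:],s[8:]  0  ''
  16  s[8:],s[12:]  1  'd'
  17  s[12:],s[5:]  2  'dc'
  18  s[5:],s[7:]  1  'd'

[0, 1, 2, 1, 1, 0, 1, 2, 1, 0, 1, 2, 2, 1, 1, 0, 1, 2, 1]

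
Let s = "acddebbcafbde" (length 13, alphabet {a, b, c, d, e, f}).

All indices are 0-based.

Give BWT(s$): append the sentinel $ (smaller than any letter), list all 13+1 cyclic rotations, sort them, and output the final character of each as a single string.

rank  rotation        last
    0  $acddebbcafbde  e
    1  acddebbcafbde$  $
    2  afbde$acddebbc  c
    3  bbcafbde$acdde  e
    4  bcafbde$acddeb  b
    5  bde$acddebbcaf  f
    6  cafbde$acddebb  b
    7  cddebbcafbde$a  a
    8  ddebbcafbde$ac  c
    9  de$acddebbcafb  b
   10  debbcafbde$acd  d
   11  e$acddebbcafbd  d
   12  ebbcafbde$acdd  d
   13  fbde$acddebbca  a

e$cebfbacbddda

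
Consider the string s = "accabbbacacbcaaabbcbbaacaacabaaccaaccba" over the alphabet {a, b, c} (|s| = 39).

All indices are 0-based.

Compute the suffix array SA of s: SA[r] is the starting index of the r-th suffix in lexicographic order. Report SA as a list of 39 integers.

[38, 13, 14, 21, 24, 29, 33, 27, 3, 15, 22, 25, 7, 9, 30, 0, 34, 37, 20, 28, 6, 19, 5, 4, 16, 11, 17, 12, 23, 32, 26, 2, 8, 36, 18, 10, 31, 1, 35]

sorted suffixes:
  #0 SA[0]=38  'a'
  #1 SA[1]=13  'aaabbcbbaacaacabaaccaaccba'
  #2 SA[2]=14  'aabbcbbaacaacabaaccaaccba'
  #3 SA[3]=21  'aacaacabaaccaaccba'
  #4 SA[4]=24  'aacabaaccaaccba'
  #5 SA[5]=29  'aaccaaccba'
  #6 SA[6]=33  'aaccba'
  #7 SA[7]=27  'abaaccaaccba'
  #8 SA[8]=3  'abbbacacbcaaabbcbbaacaacabaaccaaccba'
  #9 SA[9]=15  'abbcbbaacaacabaaccaaccba'
  #10 SA[10]=22  'acaacabaaccaaccba'
  #11 SA[11]=25  'acabaaccaaccba'
  #12 SA[12]=7  'acacbcaaabbcbbaacaacabaaccaaccba'
  #13 SA[13]=9  'acbcaaabbcbbaacaacabaaccaaccba'
  #14 SA[14]=30  'accaaccba'
  #15 SA[15]=0  'accabbbacacbcaaabbcbbaacaacabaaccaaccba'
  #16 SA[16]=34  'accba'
  #17 SA[17]=37  'ba'
  #18 SA[18]=20  'baacaacabaaccaaccba'
  #19 SA[19]=28  'baaccaaccba'
  #20 SA[20]=6  'bacacbcaaabbcbbaacaacabaaccaaccba'
  #21 SA[21]=19  'bbaacaacabaaccaaccba'
  #22 SA[22]=5  'bbacacbcaaabbcbbaacaacabaaccaaccba'
  #23 SA[23]=4  'bbbacacbcaaabbcbbaacaacabaaccaaccba'
  #24 SA[24]=16  'bbcbbaacaacabaaccaaccba'
  #25 SA[25]=11  'bcaaabbcbbaacaacabaaccaaccba'
  #26 SA[26]=17  'bcbbaacaacabaaccaaccba'
  #27 SA[27]=12  'caaabbcbbaacaacabaaccaaccba'
  #28 SA[28]=23  'caacabaaccaaccba'
  #29 SA[29]=32  'caaccba'
  #30 SA[30]=26  'cabaaccaaccba'
  #31 SA[31]=2  'cabbbacacbcaaabbcbbaacaacabaaccaaccba'
  #32 SA[32]=8  'cacbcaaabbcbbaacaacabaaccaaccba'
  #33 SA[33]=36  'cba'
  #34 SA[34]=18  'cbbaacaacabaaccaaccba'
  #35 SA[35]=10  'cbcaaabbcbbaacaacabaaccaaccba'
  #36 SA[36]=31  'ccaaccba'
  #37 SA[37]=1  'ccabbbacacbcaaabbcbbaacaacabaaccaaccba'
  #38 SA[38]=35  'ccba'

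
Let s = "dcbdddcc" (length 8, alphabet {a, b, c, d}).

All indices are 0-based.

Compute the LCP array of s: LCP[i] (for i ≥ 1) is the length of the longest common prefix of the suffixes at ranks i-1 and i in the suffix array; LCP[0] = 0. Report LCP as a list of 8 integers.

rank | idx | suffix
   0 |   2 | bdddcc
   1 |   7 | c
   2 |   1 | cbdddcc
   3 |   6 | cc
   4 |   0 | dcbdddcc
   5 |   5 | dcc
   6 |   4 | ddcc
   7 |   3 | dddcc

SA = [2, 7, 1, 6, 0, 5, 4, 3]
rank  pair      lcp
   1  s[2:],s[7:]  0  ''
   2  s[7:],s[1:]  1  'c'
   3  s[1:],s[6:]  1  'c'
   4  s[6:],s[0:]  0  ''
   5  s[0:],s[5:]  2  'dc'
   6  s[5:],s[4:]  1  'd'
   7  s[4:],s[3:]  2  'dd'

[0, 0, 1, 1, 0, 2, 1, 2]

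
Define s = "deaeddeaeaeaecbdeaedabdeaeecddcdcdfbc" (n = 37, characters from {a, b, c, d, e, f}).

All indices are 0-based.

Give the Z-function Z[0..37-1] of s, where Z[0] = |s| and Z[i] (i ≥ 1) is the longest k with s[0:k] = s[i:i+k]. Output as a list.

[37, 0, 0, 0, 1, 4, 0, 0, 0, 0, 0, 0, 0, 0, 0, 5, 0, 0, 0, 1, 0, 0, 4, 0, 0, 0, 0, 0, 1, 1, 0, 1, 0, 1, 0, 0, 0]

Z[0]=37
i=1: fresh scan; Z[1]=0
i=2: fresh scan; Z[2]=0
i=3: fresh scan; Z[3]=0
i=4: fresh scan; Z[4]=1 extend→box=[4,5)
i=5: fresh scan; Z[5]=4 extend→box=[5,9)
i=6: min(r-i=3, Z[1]=0)=0; Z[6]=0
i=7: min(r-i=2, Z[2]=0)=0; Z[7]=0
i=8: min(r-i=1, Z[3]=0)=0; Z[8]=0
i=9: fresh scan; Z[9]=0
i=10: fresh scan; Z[10]=0
i=11: fresh scan; Z[11]=0
i=12: fresh scan; Z[12]=0
i=13: fresh scan; Z[13]=0
i=14: fresh scan; Z[14]=0
i=15: fresh scan; Z[15]=5 extend→box=[15,20)
i=16: min(r-i=4, Z[1]=0)=0; Z[16]=0
i=17: min(r-i=3, Z[2]=0)=0; Z[17]=0
i=18: min(r-i=2, Z[3]=0)=0; Z[18]=0
i=19: min(r-i=1, Z[4]=1)=1; Z[19]=1
i=20: fresh scan; Z[20]=0
i=21: fresh scan; Z[21]=0
i=22: fresh scan; Z[22]=4 extend→box=[22,26)
i=23: min(r-i=3, Z[1]=0)=0; Z[23]=0
i=24: min(r-i=2, Z[2]=0)=0; Z[24]=0
i=25: min(r-i=1, Z[3]=0)=0; Z[25]=0
i=26: fresh scan; Z[26]=0
i=27: fresh scan; Z[27]=0
i=28: fresh scan; Z[28]=1 extend→box=[28,29)
i=29: fresh scan; Z[29]=1 extend→box=[29,30)
i=30: fresh scan; Z[30]=0
i=31: fresh scan; Z[31]=1 extend→box=[31,32)
i=32: fresh scan; Z[32]=0
i=33: fresh scan; Z[33]=1 extend→box=[33,34)
i=34: fresh scan; Z[34]=0
i=35: fresh scan; Z[35]=0
i=36: fresh scan; Z[36]=0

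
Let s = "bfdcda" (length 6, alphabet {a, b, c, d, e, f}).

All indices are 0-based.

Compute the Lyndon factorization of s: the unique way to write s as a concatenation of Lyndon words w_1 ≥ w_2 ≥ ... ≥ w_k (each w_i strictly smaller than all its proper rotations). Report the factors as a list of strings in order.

["bfdcd", "a"]

emit factor 1: 'bfdcd' (i=0, period=5)
emit factor 2: 'a' (i=5, period=1)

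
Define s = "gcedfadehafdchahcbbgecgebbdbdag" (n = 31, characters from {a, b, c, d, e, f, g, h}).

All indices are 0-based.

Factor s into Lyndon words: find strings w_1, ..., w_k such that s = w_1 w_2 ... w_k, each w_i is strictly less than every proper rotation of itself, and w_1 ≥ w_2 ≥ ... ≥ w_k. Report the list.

["g", "cedf", "adehafdchahcbbgecgebbdbdag"]

emit factor 1: 'g' (i=0, period=1)
emit factor 2: 'cedf' (i=1, period=4)
emit factor 3: 'adehafdchahcbbgecgebbdbdag' (i=5, period=26)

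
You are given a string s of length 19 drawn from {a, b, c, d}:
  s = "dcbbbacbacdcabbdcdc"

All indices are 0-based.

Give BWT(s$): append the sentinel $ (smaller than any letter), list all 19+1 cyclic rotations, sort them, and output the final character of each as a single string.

rank  rotation              last
    0  $dcbbbacbacdcabbdcdc  c
    1  abbdcdc$dcbbbacbacdc  c
    2  acbacdcabbdcdc$dcbbb  b
    3  acdcabbdcdc$dcbbbacb  b
    4  bacbacdcabbdcdc$dcbb  b
    5  bacdcabbdcdc$dcbbbac  c
    6  bbacbacdcabbdcdc$dcb  b
    7  bbbacbacdcabbdcdc$dc  c
    8  bbdcdc$dcbbbacbacdca  a
    9  bdcdc$dcbbbacbacdcab  b
   10  c$dcbbbacbacdcabbdcd  d
   11  cabbdcdc$dcbbbacbacd  d
   12  cbacdcabbdcdc$dcbbba  a
   13  cbbbacbacdcabbdcdc$d  d
   14  cdc$dcbbbacbacdcabbd  d
   15  cdcabbdcdc$dcbbbacba  a
   16  dc$dcbbbacbacdcabbdc  c
   17  dcabbdcdc$dcbbbacbac  c
   18  dcbbbacbacdcabbdcdc$  $
   19  dcdc$dcbbbacbacdcabb  b

ccbbbcbcabddaddacc$b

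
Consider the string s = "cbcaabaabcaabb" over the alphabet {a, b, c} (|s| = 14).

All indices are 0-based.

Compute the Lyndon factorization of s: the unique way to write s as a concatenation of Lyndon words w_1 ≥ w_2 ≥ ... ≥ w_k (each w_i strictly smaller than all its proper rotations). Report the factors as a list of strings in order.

emit factor 1: 'c' (i=0, period=1)
emit factor 2: 'bc' (i=1, period=2)
emit factor 3: 'aabaabcaabb' (i=3, period=11)

["c", "bc", "aabaabcaabb"]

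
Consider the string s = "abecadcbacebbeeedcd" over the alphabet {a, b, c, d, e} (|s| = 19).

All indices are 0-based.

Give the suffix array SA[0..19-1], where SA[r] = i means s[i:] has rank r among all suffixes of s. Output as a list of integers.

sorted suffixes:
  #0 SA[0]=0  'abecadcbacebbeeedcd'
  #1 SA[1]=8  'acebbeeedcd'
  #2 SA[2]=4  'adcbacebbeeedcd'
  #3 SA[3]=7  'bacebbeeedcd'
  #4 SA[4]=11  'bbeeedcd'
  #5 SA[5]=1  'becadcbacebbeeedcd'
  #6 SA[6]=12  'beeedcd'
  #7 SA[7]=3  'cadcbacebbeeedcd'
  #8 SA[8]=6  'cbacebbeeedcd'
  #9 SA[9]=17  'cd'
  #10 SA[10]=9  'cebbeeedcd'
  #11 SA[11]=18  'd'
  #12 SA[12]=5  'dcbacebbeeedcd'
  #13 SA[13]=16  'dcd'
  #14 SA[14]=10  'ebbeeedcd'
  #15 SA[15]=2  'ecadcbacebbeeedcd'
  #16 SA[16]=15  'edcd'
  #17 SA[17]=14  'eedcd'
  #18 SA[18]=13  'eeedcd'

[0, 8, 4, 7, 11, 1, 12, 3, 6, 17, 9, 18, 5, 16, 10, 2, 15, 14, 13]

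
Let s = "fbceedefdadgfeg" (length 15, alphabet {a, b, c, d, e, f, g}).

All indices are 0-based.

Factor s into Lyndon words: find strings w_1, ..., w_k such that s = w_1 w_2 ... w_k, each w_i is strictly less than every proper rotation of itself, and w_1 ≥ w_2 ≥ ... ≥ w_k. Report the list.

emit factor 1: 'f' (i=0, period=1)
emit factor 2: 'bceedefd' (i=1, period=8)
emit factor 3: 'adgfeg' (i=9, period=6)

["f", "bceedefd", "adgfeg"]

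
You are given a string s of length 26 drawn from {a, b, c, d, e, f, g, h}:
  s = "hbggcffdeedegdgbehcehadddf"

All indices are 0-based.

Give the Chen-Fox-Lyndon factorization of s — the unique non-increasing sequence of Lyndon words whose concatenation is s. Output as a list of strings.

emit factor 1: 'h' (i=0, period=1)
emit factor 2: 'bggcffdeedegdg' (i=1, period=14)
emit factor 3: 'behceh' (i=15, period=6)
emit factor 4: 'adddf' (i=21, period=5)

["h", "bggcffdeedegdg", "behceh", "adddf"]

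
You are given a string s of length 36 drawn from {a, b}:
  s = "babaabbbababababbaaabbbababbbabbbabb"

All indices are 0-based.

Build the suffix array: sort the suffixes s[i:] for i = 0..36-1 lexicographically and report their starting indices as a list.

rank→(start, suffix):
  0 → (17, 'aaabbbababbbabbbabb')
  1 → (3, 'aabbbababababbaaabbbababbbabbbabb')
  2 → (18, 'aabbbababbbabbbabb')
  3 → (1, 'abaabbbababababbaaabbbababbbabbbabb')
  4 → (8, 'ababababbaaabbbababbbabbbabb')
  5 → (10, 'abababbaaabbbababbbabbbabb')
  6 → (12, 'ababbaaabbbababbbabbbabb')
  7 → (23, 'ababbbabbbabb')
  8 → (33, 'abb')
  9 → (14, 'abbaaabbbababbbabbbabb')
  10 → (4, 'abbbababababbaaabbbababbbabbbabb')
  11 → (19, 'abbbababbbabbbabb')
  12 → (29, 'abbbabb')
  13 → (25, 'abbbabbbabb')
  14 → (35, 'b')
  15 → (16, 'baaabbbababbbabbbabb')
  16 → (2, 'baabbbababababbaaabbbababbbabbbabb')
  17 → (0, 'babaabbbababababbaaabbbababbbabbbabb')
  18 → (7, 'bababababbaaabbbababbbabbbabb')
  19 → (9, 'babababbaaabbbababbbabbbabb')
  20 → (11, 'bababbaaabbbababbbabbbabb')
  21 → (22, 'bababbbabbbabb')
  22 → (32, 'babb')
  23 → (13, 'babbaaabbbababbbabbbabb')
  24 → (28, 'babbbabb')
  25 → (24, 'babbbabbbabb')
  26 → (34, 'bb')
  27 → (15, 'bbaaabbbababbbabbbabb')
  28 → (6, 'bbababababbaaabbbababbbabbbabb')
  29 → (21, 'bbababbbabbbabb')
  30 → (31, 'bbabb')
  31 → (27, 'bbabbbabb')
  32 → (5, 'bbbababababbaaabbbababbbabbbabb')
  33 → (20, 'bbbababbbabbbabb')
  34 → (30, 'bbbabb')
  35 → (26, 'bbbabbbabb')

[17, 3, 18, 1, 8, 10, 12, 23, 33, 14, 4, 19, 29, 25, 35, 16, 2, 0, 7, 9, 11, 22, 32, 13, 28, 24, 34, 15, 6, 21, 31, 27, 5, 20, 30, 26]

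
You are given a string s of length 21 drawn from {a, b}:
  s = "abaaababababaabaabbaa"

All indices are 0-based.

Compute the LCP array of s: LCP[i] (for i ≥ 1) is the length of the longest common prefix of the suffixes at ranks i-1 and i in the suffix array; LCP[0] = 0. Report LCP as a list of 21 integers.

[0, 1, 2, 2, 4, 3, 1, 4, 5, 3, 5, 7, 2, 0, 3, 3, 4, 2, 4, 6, 1]

rank | idx | suffix
   0 |  20 | a
   1 |  19 | aa
   2 |   2 | aaababababaabaabbaa
   3 |  12 | aabaabbaa
   4 |   3 | aababababaabaabbaa
   5 |  15 | aabbaa
   6 |   0 | abaaababababaabaabbaa
   7 |  10 | abaabaabbaa
   8 |  13 | abaabbaa
   9 |   8 | ababaabaabbaa
  10 |   6 | abababaabaabbaa
  11 |   4 | ababababaabaabbaa
  12 |  16 | abbaa
  13 |  18 | baa
  14 |   1 | baaababababaabaabbaa
  15 |  11 | baabaabbaa
  16 |  14 | baabbaa
  17 |   9 | babaabaabbaa
  18 |   7 | bababaabaabbaa
  19 |   5 | babababaabaabbaa
  20 |  17 | bbaa

SA = [20, 19, 2, 12, 3, 15, 0, 10, 13, 8, 6, 4, 16, 18, 1, 11, 14, 9, 7, 5, 17]
[i] adj suffixes → lcp
  [1] 20/19 → 1 ('a')
  [2] 19/2 → 2 ('aa')
  [3] 2/12 → 2 ('aa')
  [4] 12/3 → 4 ('aaba')
  [5] 3/15 → 3 ('aab')
  [6] 15/0 → 1 ('a')
  [7] 0/10 → 4 ('abaa')
  [8] 10/13 → 5 ('abaab')
  [9] 13/8 → 3 ('aba')
  [10] 8/6 → 5 ('ababa')
  [11] 6/4 → 7 ('abababa')
  [12] 4/16 → 2 ('ab')
  [13] 16/18 → 0 ('')
  [14] 18/1 → 3 ('baa')
  [15] 1/11 → 3 ('baa')
  [16] 11/14 → 4 ('baab')
  [17] 14/9 → 2 ('ba')
  [18] 9/7 → 4 ('baba')
  [19] 7/5 → 6 ('bababa')
  [20] 5/17 → 1 ('b')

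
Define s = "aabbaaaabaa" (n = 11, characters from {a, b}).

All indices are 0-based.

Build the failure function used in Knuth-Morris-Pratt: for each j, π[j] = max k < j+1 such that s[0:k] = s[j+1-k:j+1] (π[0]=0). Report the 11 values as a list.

π[0] = 0
j=1 s[j]='a': π[1]=1 (border 'a')
j=2 s[j]='b': k: 1→0; π[2]=0 (border '')
j=3 s[j]='b': π[3]=0 (border '')
j=4 s[j]='a': π[4]=1 (border 'a')
j=5 s[j]='a': π[5]=2 (border 'aa')
j=6 s[j]='a': k: 2→1; π[6]=2 (border 'aa')
j=7 s[j]='a': k: 2→1; π[7]=2 (border 'aa')
j=8 s[j]='b': π[8]=3 (border 'aab')
j=9 s[j]='a': k: 3→0; π[9]=1 (border 'a')
j=10 s[j]='a': π[10]=2 (border 'aa')

[0, 1, 0, 0, 1, 2, 2, 2, 3, 1, 2]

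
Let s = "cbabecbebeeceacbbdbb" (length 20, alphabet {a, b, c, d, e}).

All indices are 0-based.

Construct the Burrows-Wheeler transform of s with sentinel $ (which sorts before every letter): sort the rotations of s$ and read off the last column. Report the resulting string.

bbebcdcbcae$aeebcbbeb

rank  rotation               last
    0  $cbabecbebeeceacbbdbb  b
    1  abecbebeeceacbbdbb$cb  b
    2  acbbdbb$cbabecbebeece  e
    3  b$cbabecbebeeceacbbdb  b
    4  babecbebeeceacbbdbb$c  c
    5  bb$cbabecbebeeceacbbd  d
    6  bbdbb$cbabecbebeeceac  c
    7  bdbb$cbabecbebeeceacb  b
    8  bebeeceacbbdbb$cbabec  c
    9  becbebeeceacbbdbb$cba  a
   10  beeceacbbdbb$cbabecbe  e
   11  cbabecbebeeceacbbdbb$  $
   12  cbbdbb$cbabecbebeecea  a
   13  cbebeeceacbbdbb$cbabe  e
   14  ceacbbdbb$cbabecbebee  e
   15  dbb$cbabecbebeeceacbb  b
   16  eacbbdbb$cbabecbebeec  c
   17  ebeeceacbbdbb$cbabecb  b
   18  ecbebeeceacbbdbb$cbab  b
   19  eceacbbdbb$cbabecbebe  e
   20  eeceacbbdbb$cbabecbeb  b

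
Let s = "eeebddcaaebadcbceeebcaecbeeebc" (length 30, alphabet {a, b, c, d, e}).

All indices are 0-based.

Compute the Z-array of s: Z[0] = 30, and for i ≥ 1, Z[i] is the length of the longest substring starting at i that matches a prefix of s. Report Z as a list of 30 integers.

Z[0]=30
i=1: fresh scan; Z[1]=2 scan→box=[1,3)
i=2: min(r-i=1, Z[1]=2)=1; Z[2]=1
i=3: fresh scan; Z[3]=0
i=4: fresh scan; Z[4]=0
i=5: fresh scan; Z[5]=0
i=6: fresh scan; Z[6]=0
i=7: fresh scan; Z[7]=0
i=8: fresh scan; Z[8]=0
i=9: fresh scan; Z[9]=1 scan→box=[9,10)
i=10: fresh scan; Z[10]=0
i=11: fresh scan; Z[11]=0
i=12: fresh scan; Z[12]=0
i=13: fresh scan; Z[13]=0
i=14: fresh scan; Z[14]=0
i=15: fresh scan; Z[15]=0
i=16: fresh scan; Z[16]=4 scan→box=[16,20)
i=17: min(r-i=3, Z[1]=2)=2; Z[17]=2
i=18: min(r-i=2, Z[2]=1)=1; Z[18]=1
i=19: min(r-i=1, Z[3]=0)=0; Z[19]=0
i=20: fresh scan; Z[20]=0
i=21: fresh scan; Z[21]=0
i=22: fresh scan; Z[22]=1 scan→box=[22,23)
i=23: fresh scan; Z[23]=0
i=24: fresh scan; Z[24]=0
i=25: fresh scan; Z[25]=4 scan→box=[25,29)
i=26: min(r-i=3, Z[1]=2)=2; Z[26]=2
i=27: min(r-i=2, Z[2]=1)=1; Z[27]=1
i=28: min(r-i=1, Z[3]=0)=0; Z[28]=0
i=29: fresh scan; Z[29]=0

[30, 2, 1, 0, 0, 0, 0, 0, 0, 1, 0, 0, 0, 0, 0, 0, 4, 2, 1, 0, 0, 0, 1, 0, 0, 4, 2, 1, 0, 0]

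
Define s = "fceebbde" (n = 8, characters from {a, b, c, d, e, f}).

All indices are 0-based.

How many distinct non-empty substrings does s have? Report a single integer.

33

rank | idx | suffix
   0 |   4 | bbde
   1 |   5 | bde
   2 |   1 | ceebbde
   3 |   6 | de
   4 |   7 | e
   5 |   3 | ebbde
   6 |   2 | eebbde
   7 |   0 | fceebbde

SA = [4, 5, 1, 6, 7, 3, 2, 0]
i: (SA[i-1],SA[i]) lcp shared
  1: (4,5) 1 'b'
  2: (5,1) 0 ''
  3: (1,6) 0 ''
  4: (6,7) 0 ''
  5: (7,3) 1 'e'
  6: (3,2) 1 'e'
  7: (2,0) 0 ''

n(n+1)/2 = 8·9/2 = 36
Σ LCP = 0 + 1 + 0 + 0 + 0 + 1 + 1 + 0 = 3
distinct = 36 − 3 = 33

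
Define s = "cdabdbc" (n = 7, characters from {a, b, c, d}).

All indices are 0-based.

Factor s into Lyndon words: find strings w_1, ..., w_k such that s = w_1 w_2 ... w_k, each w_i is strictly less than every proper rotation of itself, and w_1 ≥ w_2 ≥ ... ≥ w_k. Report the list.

["cd", "abdbc"]

emit factor 1: 'cd' (i=0, period=2)
emit factor 2: 'abdbc' (i=2, period=5)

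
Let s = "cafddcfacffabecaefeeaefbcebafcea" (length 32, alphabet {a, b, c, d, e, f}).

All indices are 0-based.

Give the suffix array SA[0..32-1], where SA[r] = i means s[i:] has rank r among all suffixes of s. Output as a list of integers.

rank | idx | suffix
   0 |  31 | a
   1 |  11 | abecaefeeaefbcebafcea
   2 |   7 | acffabecaefeeaefbcebafcea
   3 |  20 | aefbcebafcea
   4 |  15 | aefeeaefbcebafcea
   5 |  27 | afcea
   6 |   1 | afddcfacffabecaefeeaefbcebafcea
   7 |  26 | bafcea
   8 |  23 | bcebafcea
   9 |  12 | becaefeeaefbcebafcea
  10 |  14 | caefeeaefbcebafcea
  11 |   0 | cafddcfacffabecaefeeaefbcebafcea
  12 |  29 | cea
  13 |  24 | cebafcea
  14 |   5 | cfacffabecaefeeaefbcebafcea
  15 |   8 | cffabecaefeeaefbcebafcea
  16 |   4 | dcfacffabecaefeeaefbcebafcea
  17 |   3 | ddcfacffabecaefeeaefbcebafcea
  18 |  30 | ea
  19 |  19 | eaefbcebafcea
  20 |  25 | ebafcea
  21 |  13 | ecaefeeaefbcebafcea
  22 |  18 | eeaefbcebafcea
  23 |  21 | efbcebafcea
  24 |  16 | efeeaefbcebafcea
  25 |  10 | fabecaefeeaefbcebafcea
  26 |   6 | facffabecaefeeaefbcebafcea
  27 |  22 | fbcebafcea
  28 |  28 | fcea
  29 |   2 | fddcfacffabecaefeeaefbcebafcea
  30 |  17 | feeaefbcebafcea
  31 |   9 | ffabecaefeeaefbcebafcea

[31, 11, 7, 20, 15, 27, 1, 26, 23, 12, 14, 0, 29, 24, 5, 8, 4, 3, 30, 19, 25, 13, 18, 21, 16, 10, 6, 22, 28, 2, 17, 9]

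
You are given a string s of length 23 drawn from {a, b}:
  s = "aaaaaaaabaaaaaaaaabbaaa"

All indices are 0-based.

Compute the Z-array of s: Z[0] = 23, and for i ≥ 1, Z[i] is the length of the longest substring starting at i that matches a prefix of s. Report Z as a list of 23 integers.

Z[0]=23
i=1: fresh scan; Z[1]=7 grow→box=[1,8)
i=2: min(r-i=6, Z[1]=7)=6; Z[2]=6
i=3: min(r-i=5, Z[2]=6)=5; Z[3]=5
i=4: min(r-i=4, Z[3]=5)=4; Z[4]=4
i=5: min(r-i=3, Z[4]=4)=3; Z[5]=3
i=6: min(r-i=2, Z[5]=3)=2; Z[6]=2
i=7: min(r-i=1, Z[6]=2)=1; Z[7]=1
i=8: fresh scan; Z[8]=0
i=9: fresh scan; Z[9]=8 grow→box=[9,17)
i=10: min(r-i=7, Z[1]=7)=7; Z[10]=9 grow→box=[10,19)
i=11: min(r-i=8, Z[1]=7)=7; Z[11]=7
i=12: min(r-i=7, Z[2]=6)=6; Z[12]=6
i=13: min(r-i=6, Z[3]=5)=5; Z[13]=5
i=14: min(r-i=5, Z[4]=4)=4; Z[14]=4
i=15: min(r-i=4, Z[5]=3)=3; Z[15]=3
i=16: min(r-i=3, Z[6]=2)=2; Z[16]=2
i=17: min(r-i=2, Z[7]=1)=1; Z[17]=1
i=18: min(r-i=1, Z[8]=0)=0; Z[18]=0
i=19: fresh scan; Z[19]=0
i=20: fresh scan; Z[20]=3 grow→box=[20,23)
i=21: min(r-i=2, Z[1]=7)=2; Z[21]=2
i=22: min(r-i=1, Z[2]=6)=1; Z[22]=1

[23, 7, 6, 5, 4, 3, 2, 1, 0, 8, 9, 7, 6, 5, 4, 3, 2, 1, 0, 0, 3, 2, 1]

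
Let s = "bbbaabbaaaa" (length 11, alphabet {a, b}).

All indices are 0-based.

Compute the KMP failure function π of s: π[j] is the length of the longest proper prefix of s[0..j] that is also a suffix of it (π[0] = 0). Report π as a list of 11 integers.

π[0] = 0
j=1 s[j]='b': π[1]=1 (border 'b')
j=2 s[j]='b': π[2]=2 (border 'bb')
j=3 s[j]='a': k: 2→1→0; π[3]=0 (border '')
j=4 s[j]='a': π[4]=0 (border '')
j=5 s[j]='b': π[5]=1 (border 'b')
j=6 s[j]='b': π[6]=2 (border 'bb')
j=7 s[j]='a': k: 2→1→0; π[7]=0 (border '')
j=8 s[j]='a': π[8]=0 (border '')
j=9 s[j]='a': π[9]=0 (border '')
j=10 s[j]='a': π[10]=0 (border '')

[0, 1, 2, 0, 0, 1, 2, 0, 0, 0, 0]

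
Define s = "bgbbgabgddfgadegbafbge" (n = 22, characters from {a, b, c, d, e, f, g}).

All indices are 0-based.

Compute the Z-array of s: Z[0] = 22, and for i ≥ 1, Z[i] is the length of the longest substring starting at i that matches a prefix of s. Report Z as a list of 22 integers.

Z[0]=22
i=1: fresh scan; Z[1]=0
i=2: fresh scan; Z[2]=1 extend→box=[2,3)
i=3: fresh scan; Z[3]=2 extend→box=[3,5)
i=4: min(r-i=1, Z[1]=0)=0; Z[4]=0
i=5: fresh scan; Z[5]=0
i=6: fresh scan; Z[6]=2 extend→box=[6,8)
i=7: min(r-i=1, Z[1]=0)=0; Z[7]=0
i=8: fresh scan; Z[8]=0
i=9: fresh scan; Z[9]=0
i=10: fresh scan; Z[10]=0
i=11: fresh scan; Z[11]=0
i=12: fresh scan; Z[12]=0
i=13: fresh scan; Z[13]=0
i=14: fresh scan; Z[14]=0
i=15: fresh scan; Z[15]=0
i=16: fresh scan; Z[16]=1 extend→box=[16,17)
i=17: fresh scan; Z[17]=0
i=18: fresh scan; Z[18]=0
i=19: fresh scan; Z[19]=2 extend→box=[19,21)
i=20: min(r-i=1, Z[1]=0)=0; Z[20]=0
i=21: fresh scan; Z[21]=0

[22, 0, 1, 2, 0, 0, 2, 0, 0, 0, 0, 0, 0, 0, 0, 0, 1, 0, 0, 2, 0, 0]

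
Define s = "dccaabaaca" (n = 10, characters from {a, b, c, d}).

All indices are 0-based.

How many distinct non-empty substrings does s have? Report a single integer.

rank | idx | suffix
   0 |   9 | a
   1 |   3 | aabaaca
   2 |   6 | aaca
   3 |   4 | abaaca
   4 |   7 | aca
   5 |   5 | baaca
   6 |   8 | ca
   7 |   2 | caabaaca
   8 |   1 | ccaabaaca
   9 |   0 | dccaabaaca

SA = [9, 3, 6, 4, 7, 5, 8, 2, 1, 0]
i: (SA[i-1],SA[i]) lcp shared
  1: (9,3) 1 'a'
  2: (3,6) 2 'aa'
  3: (6,4) 1 'a'
  4: (4,7) 1 'a'
  5: (7,5) 0 ''
  6: (5,8) 0 ''
  7: (8,2) 2 'ca'
  8: (2,1) 1 'c'
  9: (1,0) 0 ''

n(n+1)/2 = 10·11/2 = 55
Σ LCP = 0 + 1 + 2 + 1 + 1 + 0 + 0 + 2 + 1 + 0 = 8
distinct = 55 − 8 = 47

47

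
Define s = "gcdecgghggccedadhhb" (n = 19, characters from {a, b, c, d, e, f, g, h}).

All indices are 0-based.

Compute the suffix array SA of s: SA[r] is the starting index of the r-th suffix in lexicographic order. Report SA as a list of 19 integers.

rank | idx | suffix
   0 |  14 | adhhb
   1 |  18 | b
   2 |  10 | ccedadhhb
   3 |   1 | cdecgghggccedadhhb
   4 |  11 | cedadhhb
   5 |   4 | cgghggccedadhhb
   6 |  13 | dadhhb
   7 |   2 | decgghggccedadhhb
   8 |  15 | dhhb
   9 |   3 | ecgghggccedadhhb
  10 |  12 | edadhhb
  11 |   9 | gccedadhhb
  12 |   0 | gcdecgghggccedadhhb
  13 |   8 | ggccedadhhb
  14 |   5 | gghggccedadhhb
  15 |   6 | ghggccedadhhb
  16 |  17 | hb
  17 |   7 | hggccedadhhb
  18 |  16 | hhb

[14, 18, 10, 1, 11, 4, 13, 2, 15, 3, 12, 9, 0, 8, 5, 6, 17, 7, 16]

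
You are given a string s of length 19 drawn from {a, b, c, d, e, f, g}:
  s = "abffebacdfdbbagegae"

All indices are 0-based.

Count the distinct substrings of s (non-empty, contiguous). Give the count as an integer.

177

rank→(start, suffix):
  0 → (0, 'abffebacdfdbbagegae')
  1 → (6, 'acdfdbbagegae')
  2 → (17, 'ae')
  3 → (13, 'agegae')
  4 → (5, 'bacdfdbbagegae')
  5 → (12, 'bagegae')
  6 → (11, 'bbagegae')
  7 → (1, 'bffebacdfdbbagegae')
  8 → (7, 'cdfdbbagegae')
  9 → (10, 'dbbagegae')
  10 → (8, 'dfdbbagegae')
  11 → (18, 'e')
  12 → (4, 'ebacdfdbbagegae')
  13 → (15, 'egae')
  14 → (9, 'fdbbagegae')
  15 → (3, 'febacdfdbbagegae')
  16 → (2, 'ffebacdfdbbagegae')
  17 → (16, 'gae')
  18 → (14, 'gegae')

SA = [0, 6, 17, 13, 5, 12, 11, 1, 7, 10, 8, 18, 4, 15, 9, 3, 2, 16, 14]
[i] adj suffixes → lcp
  [1] 0/6 → 1 ('a')
  [2] 6/17 → 1 ('a')
  [3] 17/13 → 1 ('a')
  [4] 13/5 → 0 ('')
  [5] 5/12 → 2 ('ba')
  [6] 12/11 → 1 ('b')
  [7] 11/1 → 1 ('b')
  [8] 1/7 → 0 ('')
  [9] 7/10 → 0 ('')
  [10] 10/8 → 1 ('d')
  [11] 8/18 → 0 ('')
  [12] 18/4 → 1 ('e')
  [13] 4/15 → 1 ('e')
  [14] 15/9 → 0 ('')
  [15] 9/3 → 1 ('f')
  [16] 3/2 → 1 ('f')
  [17] 2/16 → 0 ('')
  [18] 16/14 → 1 ('g')

n(n+1)/2 = 19·20/2 = 190
Σ LCP = 0 + 1 + 1 + 1 + 0 + 2 + 1 + 1 + 0 + 0 + 1 + 0 + 1 + 1 + 0 + 1 + 1 + 0 + 1 = 13
distinct = 190 − 13 = 177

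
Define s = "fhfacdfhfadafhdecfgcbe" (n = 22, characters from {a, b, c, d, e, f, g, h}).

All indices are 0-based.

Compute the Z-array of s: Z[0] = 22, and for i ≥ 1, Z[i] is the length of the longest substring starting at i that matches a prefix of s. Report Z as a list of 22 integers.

[22, 0, 1, 0, 0, 0, 4, 0, 1, 0, 0, 0, 2, 0, 0, 0, 0, 1, 0, 0, 0, 0]

Z[0]=22
i=1: i≥r, start 0; Z[1]=0
i=2: i≥r, start 0; Z[2]=1 scan→box=[2,3)
i=3: i≥r, start 0; Z[3]=0
i=4: i≥r, start 0; Z[4]=0
i=5: i≥r, start 0; Z[5]=0
i=6: i≥r, start 0; Z[6]=4 scan→box=[6,10)
i=7: min(r-i=3, Z[1]=0)=0; Z[7]=0
i=8: min(r-i=2, Z[2]=1)=1; Z[8]=1
i=9: min(r-i=1, Z[3]=0)=0; Z[9]=0
i=10: i≥r, start 0; Z[10]=0
i=11: i≥r, start 0; Z[11]=0
i=12: i≥r, start 0; Z[12]=2 scan→box=[12,14)
i=13: min(r-i=1, Z[1]=0)=0; Z[13]=0
i=14: i≥r, start 0; Z[14]=0
i=15: i≥r, start 0; Z[15]=0
i=16: i≥r, start 0; Z[16]=0
i=17: i≥r, start 0; Z[17]=1 scan→box=[17,18)
i=18: i≥r, start 0; Z[18]=0
i=19: i≥r, start 0; Z[19]=0
i=20: i≥r, start 0; Z[20]=0
i=21: i≥r, start 0; Z[21]=0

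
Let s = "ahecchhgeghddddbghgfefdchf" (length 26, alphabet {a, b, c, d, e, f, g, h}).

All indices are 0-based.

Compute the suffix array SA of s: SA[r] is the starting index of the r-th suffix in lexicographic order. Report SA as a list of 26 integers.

[0, 15, 3, 23, 4, 14, 22, 13, 12, 11, 2, 20, 8, 25, 21, 19, 7, 18, 9, 16, 10, 1, 24, 6, 17, 5]

rank→(start, suffix):
  0 → (0, 'ahecchhgeghddddbghgfefdchf')
  1 → (15, 'bghgfefdchf')
  2 → (3, 'cchhgeghddddbghgfefdchf')
  3 → (23, 'chf')
  4 → (4, 'chhgeghddddbghgfefdchf')
  5 → (14, 'dbghgfefdchf')
  6 → (22, 'dchf')
  7 → (13, 'ddbghgfefdchf')
  8 → (12, 'dddbghgfefdchf')
  9 → (11, 'ddddbghgfefdchf')
  10 → (2, 'ecchhgeghddddbghgfefdchf')
  11 → (20, 'efdchf')
  12 → (8, 'eghddddbghgfefdchf')
  13 → (25, 'f')
  14 → (21, 'fdchf')
  15 → (19, 'fefdchf')
  16 → (7, 'geghddddbghgfefdchf')
  17 → (18, 'gfefdchf')
  18 → (9, 'ghddddbghgfefdchf')
  19 → (16, 'ghgfefdchf')
  20 → (10, 'hddddbghgfefdchf')
  21 → (1, 'hecchhgeghddddbghgfefdchf')
  22 → (24, 'hf')
  23 → (6, 'hgeghddddbghgfefdchf')
  24 → (17, 'hgfefdchf')
  25 → (5, 'hhgeghddddbghgfefdchf')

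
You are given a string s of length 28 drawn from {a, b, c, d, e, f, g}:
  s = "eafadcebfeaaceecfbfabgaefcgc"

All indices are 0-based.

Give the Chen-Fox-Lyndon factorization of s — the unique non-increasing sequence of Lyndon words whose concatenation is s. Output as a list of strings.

emit factor 1: 'e' (i=0, period=1)
emit factor 2: 'af' (i=1, period=2)
emit factor 3: 'adcebfe' (i=3, period=7)
emit factor 4: 'aaceecfbfabgaefcgc' (i=10, period=18)

["e", "af", "adcebfe", "aaceecfbfabgaefcgc"]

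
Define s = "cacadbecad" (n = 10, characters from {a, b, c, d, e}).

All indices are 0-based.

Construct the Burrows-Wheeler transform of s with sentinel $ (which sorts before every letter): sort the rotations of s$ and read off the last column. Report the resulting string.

dcccd$eaaab

rank  rotation     last
    0  $cacadbecad  d
    1  acadbecad$c  c
    2  ad$cacadbec  c
    3  adbecad$cac  c
    4  becad$cacad  d
    5  cacadbecad$  $
    6  cad$cacadbe  e
    7  cadbecad$ca  a
    8  d$cacadbeca  a
    9  dbecad$caca  a
   10  ecad$cacadb  b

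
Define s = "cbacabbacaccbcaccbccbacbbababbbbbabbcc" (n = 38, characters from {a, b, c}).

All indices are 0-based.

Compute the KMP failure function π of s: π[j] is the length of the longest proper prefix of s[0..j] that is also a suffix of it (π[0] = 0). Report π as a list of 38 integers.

π[0] = 0
j=1 s[j]='b': π[1]=0 (border '')
j=2 s[j]='a': π[2]=0 (border '')
j=3 s[j]='c': π[3]=1 (border 'c')
j=4 s[j]='a': k: 1→0; π[4]=0 (border '')
j=5 s[j]='b': π[5]=0 (border '')
j=6 s[j]='b': π[6]=0 (border '')
j=7 s[j]='a': π[7]=0 (border '')
j=8 s[j]='c': π[8]=1 (border 'c')
j=9 s[j]='a': k: 1→0; π[9]=0 (border '')
j=10 s[j]='c': π[10]=1 (border 'c')
j=11 s[j]='c': k: 1→0; π[11]=1 (border 'c')
j=12 s[j]='b': π[12]=2 (border 'cb')
j=13 s[j]='c': k: 2→0; π[13]=1 (border 'c')
j=14 s[j]='a': k: 1→0; π[14]=0 (border '')
j=15 s[j]='c': π[15]=1 (border 'c')
j=16 s[j]='c': k: 1→0; π[16]=1 (border 'c')
j=17 s[j]='b': π[17]=2 (border 'cb')
j=18 s[j]='c': k: 2→0; π[18]=1 (border 'c')
j=19 s[j]='c': k: 1→0; π[19]=1 (border 'c')
j=20 s[j]='b': π[20]=2 (border 'cb')
j=21 s[j]='a': π[21]=3 (border 'cba')
j=22 s[j]='c': π[22]=4 (border 'cbac')
j=23 s[j]='b': k: 4→1; π[23]=2 (border 'cb')
j=24 s[j]='b': k: 2→0; π[24]=0 (border '')
j=25 s[j]='a': π[25]=0 (border '')
j=26 s[j]='b': π[26]=0 (border '')
j=27 s[j]='a': π[27]=0 (border '')
j=28 s[j]='b': π[28]=0 (border '')
j=29 s[j]='b': π[29]=0 (border '')
j=30 s[j]='b': π[30]=0 (border '')
j=31 s[j]='b': π[31]=0 (border '')
j=32 s[j]='b': π[32]=0 (border '')
j=33 s[j]='a': π[33]=0 (border '')
j=34 s[j]='b': π[34]=0 (border '')
j=35 s[j]='b': π[35]=0 (border '')
j=36 s[j]='c': π[36]=1 (border 'c')
j=37 s[j]='c': k: 1→0; π[37]=1 (border 'c')

[0, 0, 0, 1, 0, 0, 0, 0, 1, 0, 1, 1, 2, 1, 0, 1, 1, 2, 1, 1, 2, 3, 4, 2, 0, 0, 0, 0, 0, 0, 0, 0, 0, 0, 0, 0, 1, 1]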